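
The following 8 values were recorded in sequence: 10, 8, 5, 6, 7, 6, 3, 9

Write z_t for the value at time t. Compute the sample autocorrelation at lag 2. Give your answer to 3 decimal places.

-0.257

Mean z̄ = (10 + 8 + 5 + 6 + 7 + 6 + 3 + 9)/8 = 6.7500
Deviations from mean: 3.2500, 1.2500, -1.7500, -0.7500, 0.2500, -0.7500, -3.7500, 2.2500
Σ(z_t−z̄)(z_{t+2}−z̄) = (-5.6875) + (-0.9375) + (-0.4375) + (0.5625) + (-0.9375) + (-1.6875) = -9.1250
Denominator Σ(z_t−z̄)² = 35.5000
r_2 = -9.1250 / 35.5000 = -0.257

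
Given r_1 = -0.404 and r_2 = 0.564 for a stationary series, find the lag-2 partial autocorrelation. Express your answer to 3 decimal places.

0.479

φ_{22} = (r_2 − r_1²) / (1 − r_1²)
r_1² = (-0.404)² = 0.163216
Numerator = 0.564 − 0.1632 = 0.4008; denominator = 1 − 0.1632 = 0.8368
φ_{22} = 0.4008 / 0.8368 = 0.479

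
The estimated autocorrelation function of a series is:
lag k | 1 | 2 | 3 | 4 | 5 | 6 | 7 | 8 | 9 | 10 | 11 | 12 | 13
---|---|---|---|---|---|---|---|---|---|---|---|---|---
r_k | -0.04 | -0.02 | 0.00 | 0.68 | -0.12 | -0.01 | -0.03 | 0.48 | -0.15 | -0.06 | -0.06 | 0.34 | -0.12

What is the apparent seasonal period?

4

The largest autocorrelation is r_4 = 0.68, with weaker echoes at lags 8 (0.48) and 12 (0.34); the remaining lags stay at or below 0.00.
The dominant spike at lag 4 indicates a seasonal period of 4.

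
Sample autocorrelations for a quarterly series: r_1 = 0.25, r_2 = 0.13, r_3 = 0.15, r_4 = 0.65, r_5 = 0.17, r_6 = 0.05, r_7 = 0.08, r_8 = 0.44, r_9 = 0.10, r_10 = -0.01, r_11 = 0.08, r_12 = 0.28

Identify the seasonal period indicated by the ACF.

The largest autocorrelation is r_4 = 0.65, with weaker echoes at lags 8 (0.44) and 12 (0.28); the remaining lags stay at or below 0.25. The elevated value at lag 1 (0.25), dropping to 0.13 at lag 2, reflects decaying short-term dependence rather than seasonality.
The dominant spike at lag 4 indicates a seasonal period of 4.

4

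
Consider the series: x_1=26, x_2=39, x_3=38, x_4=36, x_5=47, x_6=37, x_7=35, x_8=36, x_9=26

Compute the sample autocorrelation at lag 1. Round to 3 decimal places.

-0.021

Mean x̄ = (26 + 39 + 38 + 36 + 47 + 37 + 35 + 36 + 26)/9 = 35.5556
Numerator Σ_{t=1}^{8}(x_t−x̄)(x_{t+1}−x̄) = -7.0864
Denominator Σ(x_t−x̄)² = 334.2222
r_1 = -7.0864 / 334.2222 = -0.021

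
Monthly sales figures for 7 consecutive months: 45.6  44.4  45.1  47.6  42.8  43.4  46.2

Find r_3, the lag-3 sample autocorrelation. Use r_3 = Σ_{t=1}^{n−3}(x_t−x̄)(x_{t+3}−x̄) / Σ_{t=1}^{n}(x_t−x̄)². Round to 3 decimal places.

0.355

Mean x̄ = (45.6 + 44.4 + 45.1 + 47.6 + 42.8 + 43.4 + 46.2)/7 = 45.0143
Deviations from mean: 0.5857, -0.6143, 0.0857, 2.5857, -2.2143, -1.6143, 1.1857
Σ(x_t−x̄)(x_{t+3}−x̄) = (1.5145) + (1.3602) + (-0.1384) + (3.0659) = 5.8022
Denominator Σ(x_t−x̄)² = 16.3286
r_3 = 5.8022 / 16.3286 = 0.355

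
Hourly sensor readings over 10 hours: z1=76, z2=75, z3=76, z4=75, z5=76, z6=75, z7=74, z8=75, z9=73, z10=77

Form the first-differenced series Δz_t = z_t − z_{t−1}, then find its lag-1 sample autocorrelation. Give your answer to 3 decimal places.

-0.513

First differences Δz: -1, 1, -1, 1, -1, -1, 1, -2, 4
Mean of differences = 0.1111
Numerator Σ(Δz_t−Δz̄)(Δz_{t+1}−Δz̄) = -13.7901
Denominator Σ(Δz_t−Δz̄)² = 26.8889
r_1(Δz) = -13.7901 / 26.8889 = -0.513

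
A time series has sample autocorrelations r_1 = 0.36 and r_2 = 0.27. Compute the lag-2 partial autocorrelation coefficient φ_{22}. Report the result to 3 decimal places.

φ_{22} = (r_2 − r_1²) / (1 − r_1²)
r_1² = (0.36)² = 0.1296
Numerator = 0.27 − 0.1296 = 0.1404; denominator = 1 − 0.1296 = 0.8704
φ_{22} = 0.1404 / 0.8704 = 0.161

0.161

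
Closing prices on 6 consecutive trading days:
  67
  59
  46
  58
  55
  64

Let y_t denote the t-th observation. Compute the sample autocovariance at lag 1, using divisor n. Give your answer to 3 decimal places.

Mean ȳ = (67 + 59 + 46 + 58 + 55 + 64)/6 = 58.1667
Σ_{t=1}^{5}(y_t−ȳ)(y_{t+1}−ȳ) = -18.6944
γ_1 = -18.6944 / 6 = -3.116

-3.116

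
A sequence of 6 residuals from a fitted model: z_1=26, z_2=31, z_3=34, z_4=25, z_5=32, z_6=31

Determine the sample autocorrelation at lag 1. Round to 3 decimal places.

Mean z̄ = (26 + 31 + 34 + 25 + 32 + 31)/6 = 29.8333
Deviations from mean: -3.8333, 1.1667, 4.1667, -4.8333, 2.1667, 1.1667
Numerator Σ_{t=1}^{5}(z_t−z̄)(z_{t+1}−z̄) = -27.6944
Denominator Σ(z_t−z̄)² = 62.8333
r_1 = -27.6944 / 62.8333 = -0.441

-0.441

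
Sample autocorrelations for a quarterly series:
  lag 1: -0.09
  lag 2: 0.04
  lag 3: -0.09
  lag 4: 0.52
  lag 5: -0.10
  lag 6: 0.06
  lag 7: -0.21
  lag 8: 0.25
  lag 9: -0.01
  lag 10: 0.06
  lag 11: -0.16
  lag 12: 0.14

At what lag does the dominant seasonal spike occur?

4

The largest autocorrelation is r_4 = 0.52, with a weaker echo at lag 8 (0.25); the remaining lags stay at or below 0.14.
The dominant spike at lag 4 indicates a seasonal period of 4.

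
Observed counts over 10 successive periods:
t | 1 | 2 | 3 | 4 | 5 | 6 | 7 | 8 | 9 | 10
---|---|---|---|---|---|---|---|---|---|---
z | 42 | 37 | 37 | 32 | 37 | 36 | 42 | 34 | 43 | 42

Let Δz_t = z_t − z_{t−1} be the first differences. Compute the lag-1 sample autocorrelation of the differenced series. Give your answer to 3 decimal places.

First differences Δz: -5, 0, -5, 5, -1, 6, -8, 9, -1
Mean of differences = 0.0000
Numerator Σ(Δz_t−Δz̄)(Δz_{t+1}−Δz̄) = -165.0000
Denominator Σ(Δz_t−Δz̄)² = 258.0000
r_1(Δz) = -165.0000 / 258.0000 = -0.640

-0.640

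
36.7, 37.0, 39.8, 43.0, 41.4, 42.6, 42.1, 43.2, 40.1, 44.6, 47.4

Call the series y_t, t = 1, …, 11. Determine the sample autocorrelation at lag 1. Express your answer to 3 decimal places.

Mean ȳ = (36.7 + 37.0 + 39.8 + 43.0 + 41.4 + 42.6 + 42.1 + 43.2 + 40.1 + 44.6 + 47.4)/11 = 41.6273
Numerator Σ_{t=1}^{10}(y_t−ȳ)(y_{t+1}−ȳ) = 39.6356
Denominator Σ(y_t−ȳ)² = 99.1018
r_1 = 39.6356 / 99.1018 = 0.400

0.400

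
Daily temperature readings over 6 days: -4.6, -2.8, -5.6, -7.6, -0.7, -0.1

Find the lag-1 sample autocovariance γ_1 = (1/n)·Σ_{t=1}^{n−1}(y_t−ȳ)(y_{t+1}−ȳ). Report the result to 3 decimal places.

Mean ȳ = (-4.6 − 2.8 − 5.6 − 7.6 − 0.7 − 0.1)/6 = -3.5667
Deviations: -1.0333, 0.7667, -2.0333, -4.0333, 2.8667, 3.4667
Σ_{t=1}^{5}(y_t−ȳ)(y_{t+1}−ȳ) = 4.2256
γ_1 = 4.2256 / 6 = 0.704

0.704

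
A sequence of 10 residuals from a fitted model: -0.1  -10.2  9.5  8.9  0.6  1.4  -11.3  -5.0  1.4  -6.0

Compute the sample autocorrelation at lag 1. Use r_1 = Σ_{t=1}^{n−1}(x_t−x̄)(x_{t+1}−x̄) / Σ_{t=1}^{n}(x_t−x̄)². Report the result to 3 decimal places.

0.031

Mean x̄ = (-0.1 − 10.2 + 9.5 + 8.9 + 0.6 + 1.4 − 11.3 − 5.0 + 1.4 − 6.0)/10 = -1.0800
Numerator Σ_{t=1}^{9}(x_t−x̄)(x_{t+1}−x̄) = 13.8876
Denominator Σ(x_t−x̄)² = 454.8160
r_1 = 13.8876 / 454.8160 = 0.031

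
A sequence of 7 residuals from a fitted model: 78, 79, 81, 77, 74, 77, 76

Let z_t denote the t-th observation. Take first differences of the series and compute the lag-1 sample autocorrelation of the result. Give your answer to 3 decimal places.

First differences Δz: 1, 2, -4, -3, 3, -1
Mean of differences = -0.3333
Numerator Σ(Δz_t−Δz̄)(Δz_{t+1}−Δz̄) = -6.7778
Denominator Σ(Δz_t−Δz̄)² = 39.3333
r_1(Δz) = -6.7778 / 39.3333 = -0.172

-0.172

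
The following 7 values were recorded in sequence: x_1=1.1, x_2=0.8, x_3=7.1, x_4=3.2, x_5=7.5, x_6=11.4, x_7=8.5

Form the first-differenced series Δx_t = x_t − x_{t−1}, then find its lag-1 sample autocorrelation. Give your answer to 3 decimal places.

First differences Δx: -0.3, 6.3, -3.9, 4.3, 3.9, -2.9
Mean of differences = 1.2333
Numerator Σ(Δx_t−Δx̄)(Δx_{t+1}−Δx̄) = -52.3644
Denominator Σ(Δx_t−Δx̄)² = 87.9733
r_1(Δx) = -52.3644 / 87.9733 = -0.595

-0.595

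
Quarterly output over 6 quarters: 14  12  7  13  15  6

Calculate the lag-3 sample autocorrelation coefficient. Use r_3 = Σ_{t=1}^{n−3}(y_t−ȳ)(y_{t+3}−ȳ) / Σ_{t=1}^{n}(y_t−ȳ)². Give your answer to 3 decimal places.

0.422

Mean ȳ = (14 + 12 + 7 + 13 + 15 + 6)/6 = 11.1667
Σ(y_t−ȳ)(y_{t+3}−ȳ) = (5.1944) + (3.1944) + (21.5278) = 29.9167
Denominator Σ(y_t−ȳ)² = 70.8333
r_3 = 29.9167 / 70.8333 = 0.422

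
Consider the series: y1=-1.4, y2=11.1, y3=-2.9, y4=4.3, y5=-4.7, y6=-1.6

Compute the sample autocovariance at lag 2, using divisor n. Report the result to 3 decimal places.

Mean ȳ = (-1.4 + 11.1 − 2.9 + 4.3 − 4.7 − 1.6)/6 = 0.8000
Σ_{t=1}^{4}(y_t−ȳ)(y_{t+2}−ȳ) = 56.1400
γ_2 = 56.1400 / 6 = 9.357

9.357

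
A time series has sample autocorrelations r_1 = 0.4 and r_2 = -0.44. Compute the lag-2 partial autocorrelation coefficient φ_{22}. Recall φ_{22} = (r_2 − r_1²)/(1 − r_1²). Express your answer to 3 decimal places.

φ_{22} = (r_2 − r_1²) / (1 − r_1²)
r_1² = (0.4)² = 0.16
Numerator = -0.44 − 0.1600 = -0.6000; denominator = 1 − 0.1600 = 0.8400
φ_{22} = -0.6000 / 0.8400 = -0.714

-0.714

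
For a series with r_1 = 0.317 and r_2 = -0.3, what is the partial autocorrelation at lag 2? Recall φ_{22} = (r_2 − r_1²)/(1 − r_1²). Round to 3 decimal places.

-0.445

φ_{22} = (r_2 − r_1²) / (1 − r_1²)
r_1² = (0.317)² = 0.100489
Numerator = -0.3 − 0.1005 = -0.4005; denominator = 1 − 0.1005 = 0.8995
φ_{22} = -0.4005 / 0.8995 = -0.445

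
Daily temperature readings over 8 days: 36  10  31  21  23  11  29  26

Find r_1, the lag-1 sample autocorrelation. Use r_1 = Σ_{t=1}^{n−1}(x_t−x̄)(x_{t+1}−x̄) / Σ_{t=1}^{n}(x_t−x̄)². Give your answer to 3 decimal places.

Mean x̄ = (36 + 10 + 31 + 21 + 23 + 11 + 29 + 26)/8 = 23.3750
Σ(x_t−x̄)(x_{t+1}−x̄) = (-168.8594) + (-101.9844) + (-18.1094) + (0.8906) + (4.6406) + (-69.6094) + (14.7656) = -338.2656
Denominator Σ(x_t−x̄)² = 593.8750
r_1 = -338.2656 / 593.8750 = -0.570

-0.570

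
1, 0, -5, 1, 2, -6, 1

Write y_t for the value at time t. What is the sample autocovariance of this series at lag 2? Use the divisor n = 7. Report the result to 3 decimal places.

Mean ȳ = (1 + 0 − 5 + 1 + 2 − 6 + 1)/7 = -0.8571
Σ_{t=1}^{5}(y_t−ȳ)(y_{t+2}−ȳ) = -22.1837
γ_2 = -22.1837 / 7 = -3.169

-3.169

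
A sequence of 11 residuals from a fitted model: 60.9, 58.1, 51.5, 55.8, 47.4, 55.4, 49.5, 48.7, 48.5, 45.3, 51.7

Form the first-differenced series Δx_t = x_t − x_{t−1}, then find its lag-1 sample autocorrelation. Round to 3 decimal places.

-0.665

First differences Δx: -2.8, -6.6, 4.3, -8.4, 8.0, -5.9, -0.8, -0.2, -3.2, 6.4
Mean of differences = -0.9200
Numerator Σ(Δx_t−Δx̄)(Δx_{t+1}−Δx̄) = -188.0024
Denominator Σ(Δx_t−Δx̄)² = 282.6760
r_1(Δx) = -188.0024 / 282.6760 = -0.665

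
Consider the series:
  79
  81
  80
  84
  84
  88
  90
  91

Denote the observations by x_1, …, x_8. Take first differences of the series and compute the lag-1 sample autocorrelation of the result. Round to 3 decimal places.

First differences Δx: 2, -1, 4, 0, 4, 2, 1
Mean of differences = 1.7143
Numerator Σ(Δx_t−Δx̄)(Δx_{t+1}−Δx̄) = -14.3673
Denominator Σ(Δx_t−Δx̄)² = 21.4286
r_1(Δx) = -14.3673 / 21.4286 = -0.670

-0.670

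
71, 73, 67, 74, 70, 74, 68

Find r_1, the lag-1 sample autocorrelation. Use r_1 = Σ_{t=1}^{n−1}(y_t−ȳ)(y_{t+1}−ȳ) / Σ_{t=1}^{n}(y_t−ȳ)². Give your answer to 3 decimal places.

-0.729

Mean ȳ = (71 + 73 + 67 + 74 + 70 + 74 + 68)/7 = 71.0000
Σ(y_t−ȳ)(y_{t+1}−ȳ) = (0.0000) + (-8.0000) + (-12.0000) + (-3.0000) + (-3.0000) + (-9.0000) = -35.0000
Denominator Σ(y_t−ȳ)² = 48.0000
r_1 = -35.0000 / 48.0000 = -0.729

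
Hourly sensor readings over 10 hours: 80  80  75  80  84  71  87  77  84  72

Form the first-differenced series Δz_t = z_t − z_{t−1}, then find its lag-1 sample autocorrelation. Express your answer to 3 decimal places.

First differences Δz: 0, -5, 5, 4, -13, 16, -10, 7, -12
Mean of differences = -0.8889
Numerator Σ(Δz_t−Δz̄)(Δz_{t+1}−Δz̄) = -576.2346
Denominator Σ(Δz_t−Δz̄)² = 776.8889
r_1(Δz) = -576.2346 / 776.8889 = -0.742

-0.742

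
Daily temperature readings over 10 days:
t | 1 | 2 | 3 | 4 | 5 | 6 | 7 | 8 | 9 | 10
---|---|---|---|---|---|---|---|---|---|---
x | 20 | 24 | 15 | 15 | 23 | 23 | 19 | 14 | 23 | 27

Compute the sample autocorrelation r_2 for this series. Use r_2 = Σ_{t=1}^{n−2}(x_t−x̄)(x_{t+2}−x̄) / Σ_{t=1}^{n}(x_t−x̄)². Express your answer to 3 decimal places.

-0.634

Mean x̄ = (20 + 24 + 15 + 15 + 23 + 23 + 19 + 14 + 23 + 27)/10 = 20.3000
Numerator Σ_{t=1}^{8}(x_t−x̄)(x_{t+2}−x̄) = -112.8800
Denominator Σ(x_t−x̄)² = 178.1000
r_2 = -112.8800 / 178.1000 = -0.634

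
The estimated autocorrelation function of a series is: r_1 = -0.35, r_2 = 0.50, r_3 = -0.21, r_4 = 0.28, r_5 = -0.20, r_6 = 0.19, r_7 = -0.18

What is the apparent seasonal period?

2

The largest autocorrelation is r_2 = 0.50, with weaker echoes at lags 4 (0.28) and 6 (0.19); the remaining lags stay at or below -0.18.
The dominant spike at lag 2 indicates a seasonal period of 2.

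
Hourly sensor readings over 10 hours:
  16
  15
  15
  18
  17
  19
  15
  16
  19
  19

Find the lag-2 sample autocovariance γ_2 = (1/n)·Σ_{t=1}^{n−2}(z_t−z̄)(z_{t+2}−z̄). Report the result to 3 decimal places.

-0.622

Mean z̄ = (16 + 15 + 15 + 18 + 17 + 19 + 15 + 16 + 19 + 19)/10 = 16.9000
Σ_{t=1}^{8}(z_t−z̄)(z_{t+2}−z̄) = -6.2200
γ_2 = -6.2200 / 10 = -0.622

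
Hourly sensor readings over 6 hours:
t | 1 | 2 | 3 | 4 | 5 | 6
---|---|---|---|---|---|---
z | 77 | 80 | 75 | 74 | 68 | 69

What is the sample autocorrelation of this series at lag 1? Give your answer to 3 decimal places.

Mean z̄ = (77 + 80 + 75 + 74 + 68 + 69)/6 = 73.8333
Deviations from mean: 3.1667, 6.1667, 1.1667, 0.1667, -5.8333, -4.8333
Σ(z_t−z̄)(z_{t+1}−z̄) = (19.5278) + (7.1944) + (0.1944) + (-0.9722) + (28.1944) = 54.1389
Denominator Σ(z_t−z̄)² = 106.8333
r_1 = 54.1389 / 106.8333 = 0.507

0.507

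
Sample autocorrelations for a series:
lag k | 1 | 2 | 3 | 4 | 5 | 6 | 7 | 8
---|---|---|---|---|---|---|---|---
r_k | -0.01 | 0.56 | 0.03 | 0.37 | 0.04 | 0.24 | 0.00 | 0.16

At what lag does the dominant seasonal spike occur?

The largest autocorrelation is r_2 = 0.56, with weaker echoes at lags 4 (0.37), 6 (0.24) and 8 (0.16); the remaining lags stay at or below 0.04.
The dominant spike at lag 2 indicates a seasonal period of 2.

2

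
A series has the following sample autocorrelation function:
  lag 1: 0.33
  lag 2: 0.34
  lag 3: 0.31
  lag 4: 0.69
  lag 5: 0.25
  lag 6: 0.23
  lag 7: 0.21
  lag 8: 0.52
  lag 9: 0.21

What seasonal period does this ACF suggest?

The largest autocorrelation is r_4 = 0.69, with a weaker echo at lag 8 (0.52); the remaining lags stay at or below 0.34.
The dominant spike at lag 4 indicates a seasonal period of 4.

4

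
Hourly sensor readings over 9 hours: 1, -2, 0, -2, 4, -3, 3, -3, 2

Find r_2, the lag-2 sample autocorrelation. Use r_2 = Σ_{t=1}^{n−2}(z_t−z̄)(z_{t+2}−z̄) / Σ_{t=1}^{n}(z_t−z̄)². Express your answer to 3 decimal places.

0.661

Mean z̄ = (1 − 2 + 0 − 2 + 4 − 3 + 3 − 3 + 2)/9 = 0.0000
Numerator Σ_{t=1}^{7}(z_t−z̄)(z_{t+2}−z̄) = 37.0000
Denominator Σ(z_t−z̄)² = 56.0000
r_2 = 37.0000 / 56.0000 = 0.661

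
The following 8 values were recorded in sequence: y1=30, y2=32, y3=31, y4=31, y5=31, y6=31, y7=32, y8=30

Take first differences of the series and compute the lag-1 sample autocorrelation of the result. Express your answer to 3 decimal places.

-0.400

First differences Δy: 2, -1, 0, 0, 0, 1, -2
Mean of differences = 0.0000
Numerator Σ(Δy_t−Δȳ)(Δy_{t+1}−Δȳ) = -4.0000
Denominator Σ(Δy_t−Δȳ)² = 10.0000
r_1(Δy) = -4.0000 / 10.0000 = -0.400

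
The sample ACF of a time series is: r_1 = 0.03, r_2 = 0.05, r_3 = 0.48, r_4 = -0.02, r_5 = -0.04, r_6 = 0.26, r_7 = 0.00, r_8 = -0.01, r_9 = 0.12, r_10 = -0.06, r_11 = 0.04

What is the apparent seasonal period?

The largest autocorrelation is r_3 = 0.48, with a weaker echo at lag 6 (0.26); the remaining lags stay at or below 0.12.
The dominant spike at lag 3 indicates a seasonal period of 3.

3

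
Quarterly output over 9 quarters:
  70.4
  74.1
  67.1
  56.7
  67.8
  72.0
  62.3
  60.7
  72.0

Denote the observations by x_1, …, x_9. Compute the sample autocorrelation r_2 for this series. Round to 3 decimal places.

-0.652

Mean x̄ = (70.4 + 74.1 + 67.1 + 56.7 + 67.8 + 72.0 + 62.3 + 60.7 + 72.0)/9 = 67.0111
Numerator Σ_{t=1}^{7}(x_t−x̄)(x_{t+2}−x̄) = -182.8691
Denominator Σ(x_t−x̄)² = 280.4889
r_2 = -182.8691 / 280.4889 = -0.652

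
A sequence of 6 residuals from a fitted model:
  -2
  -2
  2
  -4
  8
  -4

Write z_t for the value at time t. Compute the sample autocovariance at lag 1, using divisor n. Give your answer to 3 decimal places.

Mean z̄ = (-2 − 2 + 2 − 4 + 8 − 4)/6 = -0.3333
Σ_{t=1}^{5}(z_t−z̄)(z_{t+1}−z̄) = -70.7778
γ_1 = -70.7778 / 6 = -11.796

-11.796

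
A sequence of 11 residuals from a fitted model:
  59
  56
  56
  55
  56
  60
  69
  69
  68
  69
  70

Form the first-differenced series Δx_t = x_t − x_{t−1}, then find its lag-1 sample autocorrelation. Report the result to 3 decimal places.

First differences Δx: -3, 0, -1, 1, 4, 9, 0, -1, 1, 1
Mean of differences = 1.1000
Numerator Σ(Δx_t−Δx̄)(Δx_{t+1}−Δx̄) = 23.4900
Denominator Σ(Δx_t−Δx̄)² = 98.9000
r_1(Δx) = 23.4900 / 98.9000 = 0.238

0.238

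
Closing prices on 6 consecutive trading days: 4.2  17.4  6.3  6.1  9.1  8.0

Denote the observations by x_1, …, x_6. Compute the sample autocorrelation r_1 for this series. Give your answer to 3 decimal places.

Mean x̄ = (4.2 + 17.4 + 6.3 + 6.1 + 9.1 + 8.0)/6 = 8.5167
Deviations from mean: -4.3167, 8.8833, -2.2167, -2.4167, 0.5833, -0.5167
Numerator Σ_{t=1}^{5}(x_t−x̄)(x_{t+1}−x̄) = -54.3919
Denominator Σ(x_t−x̄)² = 108.9083
r_1 = -54.3919 / 108.9083 = -0.499

-0.499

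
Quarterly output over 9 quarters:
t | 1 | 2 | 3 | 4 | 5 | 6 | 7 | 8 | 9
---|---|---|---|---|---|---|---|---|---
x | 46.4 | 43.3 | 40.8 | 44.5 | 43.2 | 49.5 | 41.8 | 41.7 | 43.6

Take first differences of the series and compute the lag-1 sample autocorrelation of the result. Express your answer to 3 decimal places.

First differences Δx: -3.1, -2.5, 3.7, -1.3, 6.3, -7.7, -0.1, 1.9
Mean of differences = -0.3500
Numerator Σ(Δx_t−Δx̄)(Δx_{t+1}−Δx̄) = -63.1125
Denominator Σ(Δx_t−Δx̄)² = 132.8600
r_1(Δx) = -63.1125 / 132.8600 = -0.475

-0.475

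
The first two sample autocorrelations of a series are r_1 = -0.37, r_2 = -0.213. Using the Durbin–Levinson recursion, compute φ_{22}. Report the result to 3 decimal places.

-0.405

φ_{22} = (r_2 − r_1²) / (1 − r_1²)
r_1² = (-0.37)² = 0.1369
Numerator = -0.213 − 0.1369 = -0.3499; denominator = 1 − 0.1369 = 0.8631
φ_{22} = -0.3499 / 0.8631 = -0.405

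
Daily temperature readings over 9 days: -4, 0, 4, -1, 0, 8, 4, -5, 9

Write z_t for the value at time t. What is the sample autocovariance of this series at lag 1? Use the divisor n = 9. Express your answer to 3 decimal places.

-6.272

Mean z̄ = (-4 + 0 + 4 − 1 + 0 + 8 + 4 − 5 + 9)/9 = 1.6667
Σ_{t=1}^{8}(z_t−z̄)(z_{t+1}−z̄) = -56.4444
γ_1 = -56.4444 / 9 = -6.272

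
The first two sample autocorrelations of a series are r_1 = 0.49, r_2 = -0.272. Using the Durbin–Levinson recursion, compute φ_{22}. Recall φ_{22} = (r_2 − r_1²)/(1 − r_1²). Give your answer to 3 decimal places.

φ_{22} = (r_2 − r_1²) / (1 − r_1²)
r_1² = (0.49)² = 0.2401
Numerator = -0.272 − 0.2401 = -0.5121; denominator = 1 − 0.2401 = 0.7599
φ_{22} = -0.5121 / 0.7599 = -0.674

-0.674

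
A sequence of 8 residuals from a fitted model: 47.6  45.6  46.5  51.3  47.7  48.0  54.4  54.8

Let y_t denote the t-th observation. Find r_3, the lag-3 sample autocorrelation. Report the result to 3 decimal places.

Mean ȳ = (47.6 + 45.6 + 46.5 + 51.3 + 47.7 + 48.0 + 54.4 + 54.8)/8 = 49.4875
Σ(y_t−ȳ)(y_{t+3}−ȳ) = (-3.4211) + (6.9489) + (4.4439) + (8.9039) + (-9.4961) = 7.3795
Denominator Σ(y_t−ȳ)² = 88.6488
r_3 = 7.3795 / 88.6488 = 0.083

0.083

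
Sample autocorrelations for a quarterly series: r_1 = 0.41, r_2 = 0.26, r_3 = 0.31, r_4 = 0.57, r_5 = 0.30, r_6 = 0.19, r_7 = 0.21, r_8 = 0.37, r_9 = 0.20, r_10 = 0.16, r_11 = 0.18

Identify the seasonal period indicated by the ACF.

The largest autocorrelation is r_4 = 0.57; the remaining lags stay at or below 0.41. The elevated value at lag 1 (0.41), dropping to 0.26 at lag 2, reflects decaying short-term dependence rather than seasonality.
The dominant spike at lag 4 indicates a seasonal period of 4.

4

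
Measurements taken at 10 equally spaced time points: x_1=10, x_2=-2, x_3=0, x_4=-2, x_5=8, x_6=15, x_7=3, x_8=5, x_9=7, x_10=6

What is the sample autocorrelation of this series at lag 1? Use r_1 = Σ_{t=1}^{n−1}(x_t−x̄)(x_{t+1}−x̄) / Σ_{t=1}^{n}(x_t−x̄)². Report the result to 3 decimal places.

Mean x̄ = (10 − 2 + 0 − 2 + 8 + 15 + 3 + 5 + 7 + 6)/10 = 5.0000
Numerator Σ_{t=1}^{9}(x_t−x̄)(x_{t+1}−x̄) = 26.0000
Denominator Σ(x_t−x̄)² = 266.0000
r_1 = 26.0000 / 266.0000 = 0.098

0.098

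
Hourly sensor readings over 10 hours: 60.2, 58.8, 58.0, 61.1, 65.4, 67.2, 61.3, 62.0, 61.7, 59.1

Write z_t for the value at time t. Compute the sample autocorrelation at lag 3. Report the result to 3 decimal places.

Mean z̄ = (60.2 + 58.8 + 58.0 + 61.1 + 65.4 + 67.2 + 61.3 + 62.0 + 61.7 + 59.1)/10 = 61.4800
Σ(z_t−z̄)(z_{t+3}−z̄) = (0.4864) + (-10.5056) + (-19.9056) + (0.0684) + (2.0384) + (1.2584) + (0.4284) = -26.1312
Denominator Σ(z_t−z̄)² = 75.1760
r_3 = -26.1312 / 75.1760 = -0.348

-0.348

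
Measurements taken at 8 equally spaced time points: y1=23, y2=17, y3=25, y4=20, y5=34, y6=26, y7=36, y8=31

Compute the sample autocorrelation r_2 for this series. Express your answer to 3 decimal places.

0.408

Mean ȳ = (23 + 17 + 25 + 20 + 34 + 26 + 36 + 31)/8 = 26.5000
Deviations from mean: -3.5000, -9.5000, -1.5000, -6.5000, 7.5000, -0.5000, 9.5000, 4.5000
Σ(y_t−ȳ)(y_{t+2}−ȳ) = (5.2500) + (61.7500) + (-11.2500) + (3.2500) + (71.2500) + (-2.2500) = 128.0000
Denominator Σ(y_t−ȳ)² = 314.0000
r_2 = 128.0000 / 314.0000 = 0.408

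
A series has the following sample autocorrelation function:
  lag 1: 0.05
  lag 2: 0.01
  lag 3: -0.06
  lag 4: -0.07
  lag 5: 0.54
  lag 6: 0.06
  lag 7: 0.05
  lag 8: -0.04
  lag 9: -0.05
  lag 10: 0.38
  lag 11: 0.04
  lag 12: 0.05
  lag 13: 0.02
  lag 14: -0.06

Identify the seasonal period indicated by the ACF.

5

The largest autocorrelation is r_5 = 0.54, with a weaker echo at lag 10 (0.38); the remaining lags stay at or below 0.06.
The dominant spike at lag 5 indicates a seasonal period of 5.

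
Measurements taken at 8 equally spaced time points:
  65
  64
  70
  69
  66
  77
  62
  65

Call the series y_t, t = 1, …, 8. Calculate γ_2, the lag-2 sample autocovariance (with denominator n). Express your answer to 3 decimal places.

Mean ȳ = (65 + 64 + 70 + 69 + 66 + 77 + 62 + 65)/8 = 67.2500
Deviations: -2.2500, -3.2500, 2.7500, 1.7500, -1.2500, 9.7500, -5.2500, -2.2500
Σ_{t=1}^{6}(y_t−ȳ)(y_{t+2}−ȳ) = -13.6250
γ_2 = -13.6250 / 8 = -1.703

-1.703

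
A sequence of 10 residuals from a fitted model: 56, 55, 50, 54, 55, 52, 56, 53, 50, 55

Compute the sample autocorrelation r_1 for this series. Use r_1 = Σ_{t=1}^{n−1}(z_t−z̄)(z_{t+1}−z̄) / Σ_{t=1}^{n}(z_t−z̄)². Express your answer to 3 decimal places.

-0.279

Mean z̄ = (56 + 55 + 50 + 54 + 55 + 52 + 56 + 53 + 50 + 55)/10 = 53.6000
Numerator Σ_{t=1}^{9}(z_t−z̄)(z_{t+1}−z̄) = -12.9600
Denominator Σ(z_t−z̄)² = 46.4000
r_1 = -12.9600 / 46.4000 = -0.279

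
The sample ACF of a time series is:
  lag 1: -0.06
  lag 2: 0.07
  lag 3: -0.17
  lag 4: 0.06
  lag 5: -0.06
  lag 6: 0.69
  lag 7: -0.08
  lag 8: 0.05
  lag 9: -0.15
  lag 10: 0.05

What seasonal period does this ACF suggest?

The largest autocorrelation is r_6 = 0.69; the remaining lags stay at or below 0.07.
The dominant spike at lag 6 indicates a seasonal period of 6.

6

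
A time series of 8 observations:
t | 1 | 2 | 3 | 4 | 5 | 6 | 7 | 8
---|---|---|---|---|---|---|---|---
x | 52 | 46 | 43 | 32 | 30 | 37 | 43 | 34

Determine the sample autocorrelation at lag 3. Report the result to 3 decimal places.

-0.336

Mean x̄ = (52 + 46 + 43 + 32 + 30 + 37 + 43 + 34)/8 = 39.6250
Deviations from mean: 12.3750, 6.3750, 3.3750, -7.6250, -9.6250, -2.6250, 3.3750, -5.6250
Numerator Σ_{t=1}^{5}(x_t−x̄)(x_{t+3}−x̄) = -136.1719
Denominator Σ(x_t−x̄)² = 405.8750
r_3 = -136.1719 / 405.8750 = -0.336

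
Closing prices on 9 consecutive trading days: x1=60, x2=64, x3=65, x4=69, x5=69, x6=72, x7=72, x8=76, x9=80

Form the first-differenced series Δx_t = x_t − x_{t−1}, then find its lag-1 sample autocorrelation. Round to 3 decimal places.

-0.510

First differences Δx: 4, 1, 4, 0, 3, 0, 4, 4
Mean of differences = 2.5000
Numerator Σ(Δx_t−Δx̄)(Δx_{t+1}−Δx̄) = -12.2500
Denominator Σ(Δx_t−Δx̄)² = 24.0000
r_1(Δx) = -12.2500 / 24.0000 = -0.510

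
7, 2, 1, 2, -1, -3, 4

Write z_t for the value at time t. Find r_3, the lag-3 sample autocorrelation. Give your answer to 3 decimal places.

0.075

Mean z̄ = (7 + 2 + 1 + 2 − 1 − 3 + 4)/7 = 1.7143
Σ(z_t−z̄)(z_{t+3}−z̄) = (1.5102) + (-0.7755) + (3.3673) + (0.6531) = 4.7551
Denominator Σ(z_t−z̄)² = 63.4286
r_3 = 4.7551 / 63.4286 = 0.075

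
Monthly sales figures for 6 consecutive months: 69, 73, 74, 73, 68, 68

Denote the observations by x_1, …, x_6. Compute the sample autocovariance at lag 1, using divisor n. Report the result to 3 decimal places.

1.940

Mean x̄ = (69 + 73 + 74 + 73 + 68 + 68)/6 = 70.8333
Σ_{t=1}^{5}(x_t−x̄)(x_{t+1}−x̄) = 11.6389
γ_1 = 11.6389 / 6 = 1.940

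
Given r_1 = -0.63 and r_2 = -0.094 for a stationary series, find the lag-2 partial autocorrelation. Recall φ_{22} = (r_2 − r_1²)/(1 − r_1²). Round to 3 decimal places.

φ_{22} = (r_2 − r_1²) / (1 − r_1²)
r_1² = (-0.63)² = 0.3969
Numerator = -0.094 − 0.3969 = -0.4909; denominator = 1 − 0.3969 = 0.6031
φ_{22} = -0.4909 / 0.6031 = -0.814

-0.814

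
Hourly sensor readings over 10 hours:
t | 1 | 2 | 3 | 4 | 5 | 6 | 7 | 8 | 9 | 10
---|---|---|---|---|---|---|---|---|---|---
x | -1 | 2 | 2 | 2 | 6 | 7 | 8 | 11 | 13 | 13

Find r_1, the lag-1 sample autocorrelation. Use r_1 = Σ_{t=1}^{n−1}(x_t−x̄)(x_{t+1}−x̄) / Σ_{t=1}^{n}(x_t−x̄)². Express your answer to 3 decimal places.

Mean x̄ = (-1 + 2 + 2 + 2 + 6 + 7 + 8 + 11 + 13 + 13)/10 = 6.3000
Numerator Σ_{t=1}^{9}(x_t−x̄)(x_{t+1}−x̄) = 155.0100
Denominator Σ(x_t−x̄)² = 224.1000
r_1 = 155.0100 / 224.1000 = 0.692

0.692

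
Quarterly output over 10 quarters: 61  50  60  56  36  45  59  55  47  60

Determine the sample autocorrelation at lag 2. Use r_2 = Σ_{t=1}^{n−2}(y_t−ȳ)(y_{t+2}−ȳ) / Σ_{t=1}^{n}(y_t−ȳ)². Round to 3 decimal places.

-0.389

Mean ȳ = (61 + 50 + 60 + 56 + 36 + 45 + 59 + 55 + 47 + 60)/10 = 52.9000
Numerator Σ_{t=1}^{8}(y_t−ȳ)(y_{t+2}−ȳ) = -236.7200
Denominator Σ(y_t−ȳ)² = 608.9000
r_2 = -236.7200 / 608.9000 = -0.389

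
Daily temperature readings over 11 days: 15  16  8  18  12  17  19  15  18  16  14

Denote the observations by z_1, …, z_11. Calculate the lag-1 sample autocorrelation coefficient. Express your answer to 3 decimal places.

Mean z̄ = (15 + 16 + 8 + 18 + 12 + 17 + 19 + 15 + 18 + 16 + 14)/11 = 15.2727
Numerator Σ_{t=1}^{10}(z_t−z̄)(z_{t+1}−z̄) = -34.1653
Denominator Σ(z_t−z̄)² = 98.1818
r_1 = -34.1653 / 98.1818 = -0.348

-0.348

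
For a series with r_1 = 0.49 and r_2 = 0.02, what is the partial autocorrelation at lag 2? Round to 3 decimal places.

-0.290

φ_{22} = (r_2 − r_1²) / (1 − r_1²)
r_1² = (0.49)² = 0.2401
Numerator = 0.02 − 0.2401 = -0.2201; denominator = 1 − 0.2401 = 0.7599
φ_{22} = -0.2201 / 0.7599 = -0.290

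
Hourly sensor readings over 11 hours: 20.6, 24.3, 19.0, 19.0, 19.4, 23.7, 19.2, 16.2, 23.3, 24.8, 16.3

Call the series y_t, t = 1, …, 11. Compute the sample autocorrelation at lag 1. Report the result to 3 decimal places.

Mean ȳ = (20.6 + 24.3 + 19.0 + 19.0 + 19.4 + 23.7 + 19.2 + 16.2 + 23.3 + 24.8 + 16.3)/11 = 20.5273
Numerator Σ_{t=1}^{10}(y_t−ȳ)(y_{t+1}−ȳ) = -21.6907
Denominator Σ(y_t−ȳ)² = 94.5418
r_1 = -21.6907 / 94.5418 = -0.229

-0.229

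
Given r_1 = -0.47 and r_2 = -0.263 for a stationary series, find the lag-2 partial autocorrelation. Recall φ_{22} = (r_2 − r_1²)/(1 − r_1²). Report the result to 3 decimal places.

-0.621

φ_{22} = (r_2 − r_1²) / (1 − r_1²)
r_1² = (-0.47)² = 0.2209
Numerator = -0.263 − 0.2209 = -0.4839; denominator = 1 − 0.2209 = 0.7791
φ_{22} = -0.4839 / 0.7791 = -0.621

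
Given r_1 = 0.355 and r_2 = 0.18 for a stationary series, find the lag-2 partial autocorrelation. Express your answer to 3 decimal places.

0.062

φ_{22} = (r_2 − r_1²) / (1 − r_1²)
r_1² = (0.355)² = 0.126025
Numerator = 0.18 − 0.1260 = 0.0540; denominator = 1 − 0.1260 = 0.8740
φ_{22} = 0.0540 / 0.8740 = 0.062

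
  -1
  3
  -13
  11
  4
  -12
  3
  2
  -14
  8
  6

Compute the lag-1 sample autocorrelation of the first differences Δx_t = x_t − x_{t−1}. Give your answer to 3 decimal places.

First differences Δx: 4, -16, 24, -7, -16, 15, -1, -16, 22, -2
Mean of differences = 0.7000
Numerator Σ(Δx_t−Δx̄)(Δx_{t+1}−Δx̄) = -1142.9900
Denominator Σ(Δx_t−Δx̄)² = 2118.1000
r_1(Δx) = -1142.9900 / 2118.1000 = -0.540

-0.540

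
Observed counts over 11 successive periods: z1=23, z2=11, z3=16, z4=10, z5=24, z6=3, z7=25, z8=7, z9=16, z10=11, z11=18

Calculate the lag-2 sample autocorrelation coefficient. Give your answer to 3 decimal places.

Mean z̄ = (23 + 11 + 16 + 10 + 24 + 3 + 25 + 7 + 16 + 11 + 18)/11 = 14.9091
Numerator Σ_{t=1}^{9}(z_t−z̄)(z_{t+2}−z̄) = 327.6198
Denominator Σ(z_t−z̄)² = 520.9091
r_2 = 327.6198 / 520.9091 = 0.629

0.629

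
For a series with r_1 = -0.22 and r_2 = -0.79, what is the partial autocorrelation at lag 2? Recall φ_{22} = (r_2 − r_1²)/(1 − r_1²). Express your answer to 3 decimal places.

φ_{22} = (r_2 − r_1²) / (1 − r_1²)
r_1² = (-0.22)² = 0.0484
Numerator = -0.79 − 0.0484 = -0.8384; denominator = 1 − 0.0484 = 0.9516
φ_{22} = -0.8384 / 0.9516 = -0.881

-0.881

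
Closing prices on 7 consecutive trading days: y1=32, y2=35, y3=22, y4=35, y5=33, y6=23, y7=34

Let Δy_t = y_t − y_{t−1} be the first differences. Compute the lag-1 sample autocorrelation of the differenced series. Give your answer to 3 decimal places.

First differences Δy: 3, -13, 13, -2, -10, 11
Mean of differences = 0.3333
Numerator Σ(Δy_t−Δȳ)(Δy_{t+1}−Δȳ) = -320.1111
Denominator Σ(Δy_t−Δȳ)² = 571.3333
r_1(Δy) = -320.1111 / 571.3333 = -0.560

-0.560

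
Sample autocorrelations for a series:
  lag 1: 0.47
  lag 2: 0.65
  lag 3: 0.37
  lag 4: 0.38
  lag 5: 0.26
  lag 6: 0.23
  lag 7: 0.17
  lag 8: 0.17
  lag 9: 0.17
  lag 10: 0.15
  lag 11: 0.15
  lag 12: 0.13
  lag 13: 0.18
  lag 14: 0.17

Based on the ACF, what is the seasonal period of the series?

2

The largest autocorrelation is r_2 = 0.65; the remaining lags stay at or below 0.47.
The dominant spike at lag 2 indicates a seasonal period of 2.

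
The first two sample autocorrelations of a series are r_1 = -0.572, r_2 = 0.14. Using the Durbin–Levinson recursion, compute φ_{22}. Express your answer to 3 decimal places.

-0.278

φ_{22} = (r_2 − r_1²) / (1 − r_1²)
r_1² = (-0.572)² = 0.327184
Numerator = 0.14 − 0.3272 = -0.1872; denominator = 1 − 0.3272 = 0.6728
φ_{22} = -0.1872 / 0.6728 = -0.278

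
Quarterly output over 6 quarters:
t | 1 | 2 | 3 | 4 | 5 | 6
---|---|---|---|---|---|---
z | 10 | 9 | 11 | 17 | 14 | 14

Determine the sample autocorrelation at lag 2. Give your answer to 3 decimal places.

Mean z̄ = (10 + 9 + 11 + 17 + 14 + 14)/6 = 12.5000
Deviations from mean: -2.5000, -3.5000, -1.5000, 4.5000, 1.5000, 1.5000
Σ(z_t−z̄)(z_{t+2}−z̄) = (3.7500) + (-15.7500) + (-2.2500) + (6.7500) = -7.5000
Denominator Σ(z_t−z̄)² = 45.5000
r_2 = -7.5000 / 45.5000 = -0.165

-0.165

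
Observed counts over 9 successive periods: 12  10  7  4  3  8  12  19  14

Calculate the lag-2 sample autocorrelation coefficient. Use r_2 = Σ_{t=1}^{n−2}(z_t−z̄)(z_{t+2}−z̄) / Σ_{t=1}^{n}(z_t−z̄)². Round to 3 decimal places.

0.006

Mean z̄ = (12 + 10 + 7 + 4 + 3 + 8 + 12 + 19 + 14)/9 = 9.8889
Σ(z_t−z̄)(z_{t+2}−z̄) = (-6.0988) + (-0.6543) + (19.9012) + (11.1235) + (-14.5432) + (-17.2099) + (8.6790) = 1.1975
Denominator Σ(z_t−z̄)² = 202.8889
r_2 = 1.1975 / 202.8889 = 0.006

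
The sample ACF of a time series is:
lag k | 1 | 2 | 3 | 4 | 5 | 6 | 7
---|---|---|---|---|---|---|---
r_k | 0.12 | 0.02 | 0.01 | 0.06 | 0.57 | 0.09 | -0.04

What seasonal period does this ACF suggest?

5

The largest autocorrelation is r_5 = 0.57; the remaining lags stay at or below 0.12.
The dominant spike at lag 5 indicates a seasonal period of 5.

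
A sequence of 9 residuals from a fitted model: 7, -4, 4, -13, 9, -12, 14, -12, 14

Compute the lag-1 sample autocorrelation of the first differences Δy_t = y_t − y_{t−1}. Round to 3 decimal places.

First differences Δy: -11, 8, -17, 22, -21, 26, -26, 26
Mean of differences = 0.8750
Numerator Σ(Δy_t−Δȳ)(Δy_{t+1}−Δȳ) = -2951.7656
Denominator Σ(Δy_t−Δȳ)² = 3420.8750
r_1(Δy) = -2951.7656 / 3420.8750 = -0.863

-0.863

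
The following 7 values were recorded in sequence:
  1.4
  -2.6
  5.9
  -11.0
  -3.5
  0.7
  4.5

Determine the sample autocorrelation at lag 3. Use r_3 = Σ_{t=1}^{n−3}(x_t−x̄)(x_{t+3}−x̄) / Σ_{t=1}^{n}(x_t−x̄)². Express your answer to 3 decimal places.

Mean x̄ = (1.4 − 2.6 + 5.9 − 11.0 − 3.5 + 0.7 + 4.5)/7 = -0.6571
Deviations from mean: 2.0571, -1.9429, 6.5571, -10.3429, -2.8429, 1.3571, 5.1571
Numerator Σ_{t=1}^{4}(x_t−x̄)(x_{t+3}−x̄) = -60.1941
Denominator Σ(x_t−x̄)² = 194.4971
r_3 = -60.1941 / 194.4971 = -0.309

-0.309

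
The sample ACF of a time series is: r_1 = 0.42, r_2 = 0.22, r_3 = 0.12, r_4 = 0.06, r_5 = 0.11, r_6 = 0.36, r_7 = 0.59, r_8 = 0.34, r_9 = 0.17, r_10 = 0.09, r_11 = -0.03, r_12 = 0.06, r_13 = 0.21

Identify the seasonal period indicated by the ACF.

7

The largest autocorrelation is r_7 = 0.59; the remaining lags stay at or below 0.42. The elevated value at lag 1 (0.42), dropping to 0.22 at lag 2, reflects decaying short-term dependence rather than seasonality.
The dominant spike at lag 7 indicates a seasonal period of 7.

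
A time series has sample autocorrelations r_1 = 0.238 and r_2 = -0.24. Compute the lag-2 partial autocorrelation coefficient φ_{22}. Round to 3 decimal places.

-0.314

φ_{22} = (r_2 − r_1²) / (1 − r_1²)
r_1² = (0.238)² = 0.056644
Numerator = -0.24 − 0.0566 = -0.2966; denominator = 1 − 0.0566 = 0.9434
φ_{22} = -0.2966 / 0.9434 = -0.314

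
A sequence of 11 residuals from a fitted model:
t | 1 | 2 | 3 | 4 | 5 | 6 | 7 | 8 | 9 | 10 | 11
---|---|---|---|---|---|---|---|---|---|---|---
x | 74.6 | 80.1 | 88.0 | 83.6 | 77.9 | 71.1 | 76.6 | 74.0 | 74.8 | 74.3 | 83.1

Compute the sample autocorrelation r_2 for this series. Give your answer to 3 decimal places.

Mean x̄ = (74.6 + 80.1 + 88.0 + 83.6 + 77.9 + 71.1 + 76.6 + 74.0 + 74.8 + 74.3 + 83.1)/11 = 78.0091
Numerator Σ_{t=1}^{9}(x_t−x̄)(x_{t+2}−x̄) = -31.1802
Denominator Σ(x_t−x̄)² = 262.8491
r_2 = -31.1802 / 262.8491 = -0.119

-0.119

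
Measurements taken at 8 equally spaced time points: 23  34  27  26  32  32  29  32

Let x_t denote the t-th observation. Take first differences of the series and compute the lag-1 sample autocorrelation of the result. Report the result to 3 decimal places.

-0.376

First differences Δx: 11, -7, -1, 6, 0, -3, 3
Mean of differences = 1.2857
Numerator Σ(Δx_t−Δx̄)(Δx_{t+1}−Δx̄) = -80.2245
Denominator Σ(Δx_t−Δx̄)² = 213.4286
r_1(Δx) = -80.2245 / 213.4286 = -0.376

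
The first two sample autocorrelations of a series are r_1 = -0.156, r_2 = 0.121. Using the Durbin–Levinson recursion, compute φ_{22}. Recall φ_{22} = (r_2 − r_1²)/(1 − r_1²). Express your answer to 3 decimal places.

φ_{22} = (r_2 − r_1²) / (1 − r_1²)
r_1² = (-0.156)² = 0.024336
Numerator = 0.121 − 0.0243 = 0.0967; denominator = 1 − 0.0243 = 0.9757
φ_{22} = 0.0967 / 0.9757 = 0.099

0.099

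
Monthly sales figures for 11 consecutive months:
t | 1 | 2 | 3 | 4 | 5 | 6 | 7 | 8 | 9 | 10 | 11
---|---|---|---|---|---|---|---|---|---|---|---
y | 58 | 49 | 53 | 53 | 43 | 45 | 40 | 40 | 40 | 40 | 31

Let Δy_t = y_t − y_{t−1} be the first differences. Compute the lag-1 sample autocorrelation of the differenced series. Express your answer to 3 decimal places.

First differences Δy: -9, 4, 0, -10, 2, -5, 0, 0, 0, -9
Mean of differences = -2.7000
Numerator Σ(Δy_t−Δȳ)(Δy_{t+1}−Δȳ) = -97.5900
Denominator Σ(Δy_t−Δȳ)² = 234.1000
r_1(Δy) = -97.5900 / 234.1000 = -0.417

-0.417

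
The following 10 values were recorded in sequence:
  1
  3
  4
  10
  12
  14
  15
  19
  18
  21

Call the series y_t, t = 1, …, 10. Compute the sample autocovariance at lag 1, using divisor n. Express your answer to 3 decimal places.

Mean ȳ = (1 + 3 + 4 + 10 + 12 + 14 + 15 + 19 + 18 + 21)/10 = 11.7000
Σ_{t=1}^{9}(y_t−ȳ)(y_{t+1}−ȳ) = 309.6100
γ_1 = 309.6100 / 10 = 30.961

30.961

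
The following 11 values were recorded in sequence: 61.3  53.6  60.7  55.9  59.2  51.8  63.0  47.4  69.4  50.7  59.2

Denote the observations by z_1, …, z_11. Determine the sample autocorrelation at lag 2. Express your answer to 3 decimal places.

0.635

Mean z̄ = (61.3 + 53.6 + 60.7 + 55.9 + 59.2 + 51.8 + 63.0 + 47.4 + 69.4 + 50.7 + 59.2)/11 = 57.4727
Numerator Σ_{t=1}^{9}(z_t−z̄)(z_{t+2}−z̄) = 254.3721
Denominator Σ(z_t−z̄)² = 400.8218
r_2 = 254.3721 / 400.8218 = 0.635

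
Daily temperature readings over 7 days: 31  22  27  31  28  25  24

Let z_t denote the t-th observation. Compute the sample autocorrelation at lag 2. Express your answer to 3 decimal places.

-0.428

Mean z̄ = (31 + 22 + 27 + 31 + 28 + 25 + 24)/7 = 26.8571
Numerator Σ_{t=1}^{5}(z_t−z̄)(z_{t+2}−z̄) = -30.3265
Denominator Σ(z_t−z̄)² = 70.8571
r_2 = -30.3265 / 70.8571 = -0.428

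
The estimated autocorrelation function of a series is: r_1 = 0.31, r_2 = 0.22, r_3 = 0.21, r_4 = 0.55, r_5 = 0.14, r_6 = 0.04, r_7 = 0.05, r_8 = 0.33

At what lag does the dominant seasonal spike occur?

4

The largest autocorrelation is r_4 = 0.55, with a weaker echo at lag 8 (0.33); the remaining lags stay at or below 0.31. The elevated value at lag 1 (0.31), dropping to 0.22 at lag 2, reflects decaying short-term dependence rather than seasonality.
The dominant spike at lag 4 indicates a seasonal period of 4.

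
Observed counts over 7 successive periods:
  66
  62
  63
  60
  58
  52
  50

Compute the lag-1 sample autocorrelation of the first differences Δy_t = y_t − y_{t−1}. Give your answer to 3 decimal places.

-0.394

First differences Δy: -4, 1, -3, -2, -6, -2
Mean of differences = -2.6667
Numerator Σ(Δy_t−Δȳ)(Δy_{t+1}−Δȳ) = -10.7778
Denominator Σ(Δy_t−Δȳ)² = 27.3333
r_1(Δy) = -10.7778 / 27.3333 = -0.394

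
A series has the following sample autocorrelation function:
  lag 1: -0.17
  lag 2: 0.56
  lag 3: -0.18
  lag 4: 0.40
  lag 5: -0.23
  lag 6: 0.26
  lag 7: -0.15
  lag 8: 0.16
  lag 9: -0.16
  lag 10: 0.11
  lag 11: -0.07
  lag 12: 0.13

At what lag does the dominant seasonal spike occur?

The largest autocorrelation is r_2 = 0.56, with weaker echoes at lags 4 (0.40), 6 (0.26) and 8 (0.16); the remaining lags stay at or below 0.13.
The dominant spike at lag 2 indicates a seasonal period of 2.

2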